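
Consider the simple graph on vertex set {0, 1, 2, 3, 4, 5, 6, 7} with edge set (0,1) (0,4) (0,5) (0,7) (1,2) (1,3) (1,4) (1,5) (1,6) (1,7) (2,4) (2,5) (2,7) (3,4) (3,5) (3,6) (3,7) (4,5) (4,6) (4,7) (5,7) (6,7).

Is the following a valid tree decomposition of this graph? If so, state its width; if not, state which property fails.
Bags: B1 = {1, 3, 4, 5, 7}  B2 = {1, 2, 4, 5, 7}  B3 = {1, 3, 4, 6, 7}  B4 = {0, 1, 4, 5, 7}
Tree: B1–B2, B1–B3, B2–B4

Checking the three conditions: (i) the bags cover all of {0, 1, 2, 3, 4, 5, 6, 7}; (ii) for each edge, some bag contains both endpoints; (iii) the bags containing any fixed vertex form a subtree. All hold, so the decomposition is valid with width 5 − 1 = 4.

Yes; width 4.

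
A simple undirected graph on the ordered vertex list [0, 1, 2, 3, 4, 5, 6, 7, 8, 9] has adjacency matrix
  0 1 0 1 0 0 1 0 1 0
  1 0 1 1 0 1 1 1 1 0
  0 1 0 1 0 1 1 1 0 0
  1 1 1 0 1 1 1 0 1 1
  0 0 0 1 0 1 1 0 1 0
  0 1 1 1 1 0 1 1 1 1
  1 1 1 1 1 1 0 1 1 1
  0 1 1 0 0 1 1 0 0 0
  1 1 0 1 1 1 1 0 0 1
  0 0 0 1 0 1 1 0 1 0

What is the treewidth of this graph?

A width-4 tree decomposition is:
Bags: B1 = {1, 2, 3, 5, 6}  B2 = {1, 3, 5, 6, 8}  B3 = {3, 5, 6, 8, 9}  B4 = {0, 1, 3, 6, 8}  B5 = {3, 4, 5, 6, 8}  B6 = {1, 2, 5, 6, 7}
Tree: B1–B2, B2–B3, B2–B4, B2–B5, B1–B6
Each bag holds 5 vertices, so the decomposition has width 4, which upper-bounds the treewidth. For the lower bound, the 5 vertices {0, 1, 3, 6, 8} are pairwise adjacent, and any tree decomposition puts a clique entirely inside one bag — forcing width ≥ 4. Combining the bounds, tw(G) = 4.

4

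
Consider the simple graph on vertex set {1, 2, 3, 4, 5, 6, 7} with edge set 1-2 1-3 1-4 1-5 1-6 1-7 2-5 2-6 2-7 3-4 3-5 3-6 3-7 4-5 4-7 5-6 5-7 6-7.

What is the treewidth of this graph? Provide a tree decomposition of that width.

Treewidth 4.
Bags: B1 = {1, 3, 5, 6, 7}  B2 = {1, 2, 5, 6, 7}  B3 = {1, 3, 4, 5, 7}
Tree: B1–B2, B1–B3

Each bag holds 5 vertices, so the decomposition has width 4, which upper-bounds the treewidth. Conversely, {1, 2, 5, 6, 7} is a clique of size 5, and the vertices of any clique must share a bag in every tree decomposition; so some bag has ≥ 5 vertices and tw(G) ≥ 4. Hence tw(G) = 4 exactly.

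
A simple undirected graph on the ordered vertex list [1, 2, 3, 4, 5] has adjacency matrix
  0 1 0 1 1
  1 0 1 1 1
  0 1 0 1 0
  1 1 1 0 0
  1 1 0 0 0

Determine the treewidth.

2

A width-2 tree decomposition is:
Bags: B1 = {2, 3, 4}  B2 = {1, 2, 4}  B3 = {1, 2, 5}
Tree: B1–B2, B2–B3
Each bag holds 3 vertices, so the decomposition has width 2, which upper-bounds the treewidth. Conversely, {1, 2, 4} is a clique of size 3, and the vertices of any clique must share a bag in every tree decomposition; so some bag has ≥ 3 vertices and tw(G) ≥ 2. The upper and lower bounds meet at 2, so that is the treewidth.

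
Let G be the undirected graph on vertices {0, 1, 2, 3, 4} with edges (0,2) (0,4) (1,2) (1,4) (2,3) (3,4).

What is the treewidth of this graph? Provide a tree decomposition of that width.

Treewidth 2.
One such decomposition:
Bags: B1 = {0, 2, 4}  B2 = {2, 3, 4}  B3 = {1, 2, 4}
Tree: B1–B2, B2–B3

Each bag holds 3 vertices, so the decomposition has width 2, which upper-bounds the treewidth. Since 0–4–3–2–0 is a cycle in G, G is not acyclic. Forests are exactly the graphs of treewidth ≤ 1, so tw(G) ≥ 2. The upper and lower bounds meet at 2, so that is the treewidth.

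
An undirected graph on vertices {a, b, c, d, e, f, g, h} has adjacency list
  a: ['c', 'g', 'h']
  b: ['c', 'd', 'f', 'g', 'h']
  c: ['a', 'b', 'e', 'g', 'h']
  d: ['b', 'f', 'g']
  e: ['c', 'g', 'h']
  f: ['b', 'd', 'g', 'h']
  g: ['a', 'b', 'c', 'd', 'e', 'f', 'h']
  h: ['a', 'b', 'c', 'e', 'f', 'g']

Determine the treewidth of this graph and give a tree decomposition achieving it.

Treewidth 3.
One such decomposition:
Bags: B1 = {b, f, g, h}  B2 = {b, c, g, h}  B3 = {a, c, g, h}  B4 = {b, d, f, g}  B5 = {c, e, g, h}
Tree: B1–B2, B2–B3, B1–B4, B2–B5

Every bag has size at most 4, so the width is 4 − 1 = 3 and tw(G) ≤ 3. For the lower bound, the 4 vertices {b, d, f, g} are pairwise adjacent, and any tree decomposition puts a clique entirely inside one bag — forcing width ≥ 3. Therefore the treewidth is 3.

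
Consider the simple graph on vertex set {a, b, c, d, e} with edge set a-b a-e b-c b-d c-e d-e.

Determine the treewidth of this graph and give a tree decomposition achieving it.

Every bag has size at most 3, so the width is 3 − 1 = 2 and tw(G) ≤ 2. Since d–e–c–b–d is a cycle in G, G is not acyclic. Forests are exactly the graphs of treewidth ≤ 1, so tw(G) ≥ 2. The upper and lower bounds meet at 2, so that is the treewidth.

Treewidth 2.
One such decomposition:
Bags: B1 = {b, d, e}  B2 = {b, c, e}  B3 = {a, b, e}
Tree: B1–B2, B2–B3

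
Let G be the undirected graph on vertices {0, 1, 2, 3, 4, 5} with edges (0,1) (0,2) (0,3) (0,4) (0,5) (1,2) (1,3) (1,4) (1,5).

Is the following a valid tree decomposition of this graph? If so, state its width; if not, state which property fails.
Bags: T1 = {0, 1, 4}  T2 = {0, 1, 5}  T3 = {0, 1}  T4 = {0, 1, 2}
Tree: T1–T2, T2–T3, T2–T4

A tree decomposition must satisfy three properties: every vertex lies in some bag; for every edge, both endpoints lie together in some bag; and for every vertex, the bags containing it form a connected subtree. Here vertex 3 appears in no bag, so the decomposition is invalid.

No — vertex 3 appears in no bag.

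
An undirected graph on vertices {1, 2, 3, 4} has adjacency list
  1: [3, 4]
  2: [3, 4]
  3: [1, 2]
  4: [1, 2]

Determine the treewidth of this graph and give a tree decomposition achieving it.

Treewidth 2.
Bags: B1 = {1, 2, 4}  B2 = {1, 2, 3}
Tree: B1–B2

Every bag has size at most 3, so the width is 3 − 1 = 2 and tw(G) ≤ 2. Since 2–4–1–3–2 is a cycle in G, G is not acyclic. Forests are exactly the graphs of treewidth ≤ 1, so tw(G) ≥ 2. Therefore the treewidth is 2.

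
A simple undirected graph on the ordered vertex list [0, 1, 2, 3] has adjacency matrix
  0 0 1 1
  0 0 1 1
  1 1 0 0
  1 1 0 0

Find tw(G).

2

A width-2 tree decomposition is:
Bags: B1 = {0, 1, 3}  B2 = {0, 1, 2}
Tree: B1–B2
The largest bag has 3 vertices, giving width 2; this decomposition certifies tw(G) ≤ 2. The edges 1–3–0–2–1 form a cycle, so G is not a tree and its treewidth is at least 2. Combining the bounds, tw(G) = 2.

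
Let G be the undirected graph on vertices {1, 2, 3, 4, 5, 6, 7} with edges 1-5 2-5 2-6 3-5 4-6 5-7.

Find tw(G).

A width-1 tree decomposition is:
Bags: B1 = {5, 7}  B2 = {2, 5}  B3 = {2, 6}  B4 = {1, 5}  B5 = {3, 5}  B6 = {4, 6}
Tree: B1–B2, B2–B3, B1–B4, B1–B5, B3–B6
The largest bag has 2 vertices, giving width 1; this decomposition certifies tw(G) ≤ 1. G has an edge, so its treewidth is at least 1. Therefore the treewidth is 1.

1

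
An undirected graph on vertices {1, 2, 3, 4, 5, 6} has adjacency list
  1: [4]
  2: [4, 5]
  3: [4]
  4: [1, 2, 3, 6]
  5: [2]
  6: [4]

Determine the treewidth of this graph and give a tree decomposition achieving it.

The largest bag has 2 vertices, giving width 1; this decomposition certifies tw(G) ≤ 1. Since G has at least one edge (e.g. 2–5), it is not an edgeless graph, so tw(G) ≥ 1. The upper and lower bounds meet at 1, so that is the treewidth.

Treewidth 1.
One optimal decomposition is:
Bags: B1 = {2, 5}  B2 = {2, 4}  B3 = {4, 6}  B4 = {1, 4}  B5 = {3, 4}
Tree: B1–B2, B2–B3, B2–B4, B2–B5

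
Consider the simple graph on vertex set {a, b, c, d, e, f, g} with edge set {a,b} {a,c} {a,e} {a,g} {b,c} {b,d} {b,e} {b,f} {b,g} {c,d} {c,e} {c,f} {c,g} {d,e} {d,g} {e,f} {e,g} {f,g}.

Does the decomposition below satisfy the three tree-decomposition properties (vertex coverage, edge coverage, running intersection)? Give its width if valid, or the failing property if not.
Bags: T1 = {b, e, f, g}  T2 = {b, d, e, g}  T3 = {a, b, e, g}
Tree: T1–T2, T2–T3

A tree decomposition must satisfy three properties: every vertex lies in some bag; for every edge, both endpoints lie together in some bag; and for every vertex, the bags containing it form a connected subtree. Here vertex c appears in no bag, so the decomposition is invalid.

No — vertex c appears in no bag.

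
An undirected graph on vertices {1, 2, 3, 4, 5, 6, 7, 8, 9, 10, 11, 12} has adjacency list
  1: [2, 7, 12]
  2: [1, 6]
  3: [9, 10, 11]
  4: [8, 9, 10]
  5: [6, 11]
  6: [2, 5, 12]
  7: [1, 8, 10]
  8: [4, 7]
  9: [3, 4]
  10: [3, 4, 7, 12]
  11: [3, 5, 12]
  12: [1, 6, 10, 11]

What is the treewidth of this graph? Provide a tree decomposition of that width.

Every bag has size at most 4, so the width is 4 − 1 = 3 and tw(G) ≤ 3. For the lower bound: the 4 vertex sets {4,8,9}, {7}, {10}, {1,3,11,12} are disjoint, each induces a connected subgraph, and every pair is joined by at least one edge of G. Contracting each set to a single vertex therefore yields K_{4} as a minor, and since treewidth is minor-monotone, tw(G) ≥ tw(K_{4}) = 3. Therefore the treewidth is 3.

Treewidth 3.
One optimal decomposition is:
Bags: B1 = {4, 7, 8, 9}  B2 = {4, 7, 9, 10}  B3 = {3, 7, 9, 10}  B4 = {1, 3, 7, 10}  B5 = {1, 3, 10, 12}  B6 = {1, 3, 11, 12}  B7 = {1, 2, 11, 12}  B8 = {2, 6, 11, 12}  B9 = {2, 5, 6, 11}
Tree: B1–B2, B2–B3, B3–B4, B4–B5, B5–B6, B6–B7, B7–B8, B8–B9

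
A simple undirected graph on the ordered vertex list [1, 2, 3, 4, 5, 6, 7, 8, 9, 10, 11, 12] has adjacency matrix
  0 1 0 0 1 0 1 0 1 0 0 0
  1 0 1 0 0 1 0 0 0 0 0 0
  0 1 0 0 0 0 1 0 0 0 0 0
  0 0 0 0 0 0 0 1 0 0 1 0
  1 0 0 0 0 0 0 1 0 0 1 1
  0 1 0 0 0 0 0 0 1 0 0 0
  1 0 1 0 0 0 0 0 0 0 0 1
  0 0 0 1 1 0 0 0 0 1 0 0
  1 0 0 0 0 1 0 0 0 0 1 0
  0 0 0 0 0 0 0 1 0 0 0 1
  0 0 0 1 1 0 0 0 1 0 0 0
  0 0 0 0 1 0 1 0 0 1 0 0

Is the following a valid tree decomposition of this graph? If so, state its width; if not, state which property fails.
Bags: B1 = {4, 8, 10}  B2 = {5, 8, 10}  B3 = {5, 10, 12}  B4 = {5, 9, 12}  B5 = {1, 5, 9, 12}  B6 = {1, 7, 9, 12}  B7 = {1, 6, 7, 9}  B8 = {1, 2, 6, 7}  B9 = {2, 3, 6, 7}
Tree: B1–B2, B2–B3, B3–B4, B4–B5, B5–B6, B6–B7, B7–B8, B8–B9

A tree decomposition must satisfy three properties: every vertex lies in some bag; for every edge, both endpoints lie together in some bag; and for every vertex, the bags containing it form a connected subtree. Here vertex 11 appears in no bag, so the decomposition is invalid.

No — vertex 11 appears in no bag.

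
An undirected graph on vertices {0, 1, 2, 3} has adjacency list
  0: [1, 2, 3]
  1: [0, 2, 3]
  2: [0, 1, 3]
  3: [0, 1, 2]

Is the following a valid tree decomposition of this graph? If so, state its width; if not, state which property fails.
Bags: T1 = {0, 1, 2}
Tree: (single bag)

A tree decomposition must satisfy three properties: every vertex lies in some bag; for every edge, both endpoints lie together in some bag; and for every vertex, the bags containing it form a connected subtree. Here vertex 3 appears in no bag, so the decomposition is invalid.

No — vertex 3 appears in no bag.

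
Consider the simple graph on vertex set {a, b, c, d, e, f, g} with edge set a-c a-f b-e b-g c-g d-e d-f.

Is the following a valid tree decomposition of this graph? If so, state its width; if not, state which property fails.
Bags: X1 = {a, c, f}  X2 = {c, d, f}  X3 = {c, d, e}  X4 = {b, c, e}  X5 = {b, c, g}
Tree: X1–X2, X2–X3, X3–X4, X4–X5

Vertex coverage: the bags together contain {a, b, c, d, e, f, g}, the full vertex set. Edge coverage: each edge of G has both endpoints in at least one bag. Running intersection: for every vertex, the bags containing it form a connected subtree. All three properties hold, so this is a valid tree decomposition of width max|bag| − 1 = 2, and hence tw(G) ≤ 2.

Yes; width 2.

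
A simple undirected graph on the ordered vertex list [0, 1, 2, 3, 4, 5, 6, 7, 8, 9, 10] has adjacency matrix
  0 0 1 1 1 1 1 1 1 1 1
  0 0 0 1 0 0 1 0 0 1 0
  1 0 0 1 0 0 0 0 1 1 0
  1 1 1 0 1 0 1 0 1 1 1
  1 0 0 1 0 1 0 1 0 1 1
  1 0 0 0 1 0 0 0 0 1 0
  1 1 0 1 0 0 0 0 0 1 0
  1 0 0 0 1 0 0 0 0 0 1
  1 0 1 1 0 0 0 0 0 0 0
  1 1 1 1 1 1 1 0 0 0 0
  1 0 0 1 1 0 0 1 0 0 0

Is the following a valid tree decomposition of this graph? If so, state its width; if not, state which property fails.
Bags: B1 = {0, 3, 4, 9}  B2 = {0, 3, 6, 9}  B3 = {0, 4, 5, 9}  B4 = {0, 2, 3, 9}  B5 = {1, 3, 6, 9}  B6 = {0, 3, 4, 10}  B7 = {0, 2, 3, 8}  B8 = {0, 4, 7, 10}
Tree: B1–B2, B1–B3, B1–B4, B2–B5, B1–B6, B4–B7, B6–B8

Checking the three conditions: (i) the bags cover all of {0, 1, 2, 3, 4, 5, 6, 7, 8, 9, 10}; (ii) for each edge, some bag contains both endpoints; (iii) the bags containing any fixed vertex form a subtree. All hold, so the decomposition is valid with width 4 − 1 = 3.

Yes; width 3.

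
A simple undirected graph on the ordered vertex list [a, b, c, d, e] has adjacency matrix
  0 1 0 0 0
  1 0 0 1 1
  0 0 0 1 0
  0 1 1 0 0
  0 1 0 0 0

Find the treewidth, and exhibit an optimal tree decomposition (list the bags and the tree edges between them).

Treewidth 1.
One such decomposition:
Bags: B1 = {b, d}  B2 = {a, b}  B3 = {c, d}  B4 = {b, e}
Tree: B1–B2, B1–B3, B2–B4

The largest bag has 2 vertices, giving width 1; this decomposition certifies tw(G) ≤ 1. G has an edge, so its treewidth is at least 1. The upper and lower bounds meet at 1, so that is the treewidth.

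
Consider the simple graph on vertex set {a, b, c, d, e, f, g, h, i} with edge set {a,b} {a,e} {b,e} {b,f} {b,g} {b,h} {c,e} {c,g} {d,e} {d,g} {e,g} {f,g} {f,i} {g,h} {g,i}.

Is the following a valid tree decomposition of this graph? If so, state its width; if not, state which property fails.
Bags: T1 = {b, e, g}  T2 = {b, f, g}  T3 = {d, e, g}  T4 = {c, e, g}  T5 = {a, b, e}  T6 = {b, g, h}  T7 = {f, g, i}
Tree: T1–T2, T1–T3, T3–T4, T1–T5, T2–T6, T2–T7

Yes; width 2.

Checking the three conditions: (i) the bags cover all of {a, b, c, d, e, f, g, h, i}; (ii) for each edge, some bag contains both endpoints; (iii) the bags containing any fixed vertex form a subtree. All hold, so the decomposition is valid with width 3 − 1 = 2.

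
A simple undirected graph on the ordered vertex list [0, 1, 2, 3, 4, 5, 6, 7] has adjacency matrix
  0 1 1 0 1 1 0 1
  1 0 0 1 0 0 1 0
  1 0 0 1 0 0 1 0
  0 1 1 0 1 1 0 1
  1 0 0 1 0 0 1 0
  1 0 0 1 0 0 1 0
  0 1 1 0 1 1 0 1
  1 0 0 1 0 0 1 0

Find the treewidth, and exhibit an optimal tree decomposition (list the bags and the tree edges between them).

Treewidth 3.
Bags: B1 = {0, 2, 3, 6}  B2 = {0, 3, 6, 7}  B3 = {0, 3, 4, 6}  B4 = {0, 3, 5, 6}  B5 = {0, 1, 3, 6}
Tree: B1–B2, B2–B3, B3–B4, B4–B5

Each bag holds 4 vertices, so the decomposition has width 3, which upper-bounds the treewidth. For the lower bound: the 4 vertex sets {2,6}, {3,7}, {0}, {4} are disjoint, each induces a connected subgraph, and every pair is joined by at least one edge of G. Contracting each set to a single vertex therefore yields K_{4} as a minor, and since treewidth is minor-monotone, tw(G) ≥ tw(K_{4}) = 3. Combining the bounds, tw(G) = 3.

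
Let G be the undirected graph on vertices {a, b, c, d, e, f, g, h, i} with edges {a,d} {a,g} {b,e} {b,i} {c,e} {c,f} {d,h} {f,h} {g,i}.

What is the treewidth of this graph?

2

A width-2 tree decomposition is:
Bags: B1 = {d, f, h}  B2 = {c, d, f}  B3 = {c, d, e}  B4 = {b, d, e}  B5 = {b, d, i}  B6 = {d, g, i}  B7 = {a, d, g}
Tree: B1–B2, B2–B3, B3–B4, B4–B5, B5–B6, B6–B7
Each bag holds 3 vertices, so the decomposition has width 2, which upper-bounds the treewidth. Since d–h–f–c–e–b–i–g–a–d is a cycle in G, G is not acyclic. Forests are exactly the graphs of treewidth ≤ 1, so tw(G) ≥ 2. Therefore the treewidth is 2.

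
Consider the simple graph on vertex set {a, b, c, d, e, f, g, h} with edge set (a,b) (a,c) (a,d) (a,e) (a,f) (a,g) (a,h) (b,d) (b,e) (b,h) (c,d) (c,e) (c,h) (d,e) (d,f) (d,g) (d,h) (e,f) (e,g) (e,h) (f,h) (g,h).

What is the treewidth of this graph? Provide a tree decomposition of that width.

Treewidth 4.
One such decomposition:
Bags: B1 = {a, d, e, f, h}  B2 = {a, d, e, g, h}  B3 = {a, b, d, e, h}  B4 = {a, c, d, e, h}
Tree: B1–B2, B2–B3, B1–B4

Every bag has size at most 5, so the width is 5 − 1 = 4 and tw(G) ≤ 4. For the lower bound, the 5 vertices {a, d, e, g, h} are pairwise adjacent, and any tree decomposition puts a clique entirely inside one bag — forcing width ≥ 4. The upper and lower bounds meet at 4, so that is the treewidth.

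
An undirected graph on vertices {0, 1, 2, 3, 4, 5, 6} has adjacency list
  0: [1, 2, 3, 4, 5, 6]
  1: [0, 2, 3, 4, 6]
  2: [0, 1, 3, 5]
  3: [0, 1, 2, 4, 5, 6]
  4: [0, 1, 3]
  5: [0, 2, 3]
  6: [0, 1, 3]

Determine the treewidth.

A width-3 tree decomposition is:
Bags: B1 = {0, 1, 2, 3}  B2 = {0, 1, 3, 6}  B3 = {0, 2, 3, 5}  B4 = {0, 1, 3, 4}
Tree: B1–B2, B1–B3, B1–B4
The largest bag has 4 vertices, giving width 3; this decomposition certifies tw(G) ≤ 3. For the lower bound, the 4 vertices {0, 1, 2, 3} are pairwise adjacent, and any tree decomposition puts a clique entirely inside one bag — forcing width ≥ 3. Hence tw(G) = 3 exactly.

3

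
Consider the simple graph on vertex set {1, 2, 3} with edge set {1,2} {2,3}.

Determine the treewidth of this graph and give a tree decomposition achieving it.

Each bag holds 2 vertices, so the decomposition has width 1, which upper-bounds the treewidth. Since G has at least one edge (e.g. 2–1), it is not an edgeless graph, so tw(G) ≥ 1. Therefore the treewidth is 1.

Treewidth 1.
One such decomposition:
Bags: B1 = {1, 2}  B2 = {2, 3}
Tree: B1–B2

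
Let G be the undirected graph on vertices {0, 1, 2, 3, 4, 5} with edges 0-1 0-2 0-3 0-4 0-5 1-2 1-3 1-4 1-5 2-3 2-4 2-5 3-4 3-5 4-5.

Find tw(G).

A width-5 tree decomposition is:
Bags: B1 = {0, 1, 2, 3, 4, 5}
Tree: (single bag)
With just one bag of size 6, the width is 6 − 1 = 5, so tw(G) ≤ 5. Conversely, {0, 1, 2, 3, 4, 5} is a clique of size 6, and the vertices of any clique must share a bag in every tree decomposition; so some bag has ≥ 6 vertices and tw(G) ≥ 5. Combining the bounds, tw(G) = 5.

5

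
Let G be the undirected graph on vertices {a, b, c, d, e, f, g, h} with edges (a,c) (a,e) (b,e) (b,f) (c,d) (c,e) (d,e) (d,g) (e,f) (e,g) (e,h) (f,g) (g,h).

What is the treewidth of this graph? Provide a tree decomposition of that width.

Treewidth 2.
Bags: B1 = {e, g, h}  B2 = {e, f, g}  B3 = {d, e, g}  B4 = {b, e, f}  B5 = {c, d, e}  B6 = {a, c, e}
Tree: B1–B2, B2–B3, B2–B4, B3–B5, B5–B6

The largest bag has 3 vertices, giving width 2; this decomposition certifies tw(G) ≤ 2. On the other hand G contains the 3-clique {d, e, g}. A clique must lie in a single bag of any decomposition, so no decomposition can have width below 2. Combining the bounds, tw(G) = 2.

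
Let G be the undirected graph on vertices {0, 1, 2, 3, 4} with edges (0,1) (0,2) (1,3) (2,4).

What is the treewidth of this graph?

A width-1 tree decomposition is:
Bags: B1 = {0, 2}  B2 = {0, 1}  B3 = {2, 4}  B4 = {1, 3}
Tree: B1–B2, B1–B3, B2–B4
The largest bag has 2 vertices, giving width 1; this decomposition certifies tw(G) ≤ 1. Since G has at least one edge (e.g. 0–2), it is not an edgeless graph, so tw(G) ≥ 1. Hence tw(G) = 1 exactly.

1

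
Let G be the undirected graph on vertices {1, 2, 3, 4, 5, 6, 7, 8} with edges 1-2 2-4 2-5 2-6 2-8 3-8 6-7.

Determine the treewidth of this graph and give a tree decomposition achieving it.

The largest bag has 2 vertices, giving width 1; this decomposition certifies tw(G) ≤ 1. Any graph with an edge has treewidth ≥ 1, and G has the edge 2–8. Combining the bounds, tw(G) = 1.

Treewidth 1.
One such decomposition:
Bags: B1 = {2, 8}  B2 = {3, 8}  B3 = {2, 6}  B4 = {6, 7}  B5 = {2, 4}  B6 = {1, 2}  B7 = {2, 5}
Tree: B1–B2, B1–B3, B3–B4, B3–B5, B3–B6, B3–B7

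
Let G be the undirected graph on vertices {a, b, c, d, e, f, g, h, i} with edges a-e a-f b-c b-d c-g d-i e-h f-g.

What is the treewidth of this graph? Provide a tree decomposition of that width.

Treewidth 1.
One optimal decomposition is:
Bags: B1 = {d, i}  B2 = {b, d}  B3 = {b, c}  B4 = {c, g}  B5 = {f, g}  B6 = {a, f}  B7 = {a, e}  B8 = {e, h}
Tree: B1–B2, B2–B3, B3–B4, B4–B5, B5–B6, B6–B7, B7–B8

Each bag holds 2 vertices, so the decomposition has width 1, which upper-bounds the treewidth. Since G has at least one edge (e.g. i–d), it is not an edgeless graph, so tw(G) ≥ 1. The upper and lower bounds meet at 1, so that is the treewidth.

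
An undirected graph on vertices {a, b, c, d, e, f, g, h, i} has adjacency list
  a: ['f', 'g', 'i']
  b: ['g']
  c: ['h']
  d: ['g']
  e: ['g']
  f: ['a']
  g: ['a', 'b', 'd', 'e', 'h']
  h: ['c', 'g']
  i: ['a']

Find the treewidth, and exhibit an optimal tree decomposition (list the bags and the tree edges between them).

Treewidth 1.
One optimal decomposition is:
Bags: B1 = {a, f}  B2 = {a, g}  B3 = {d, g}  B4 = {e, g}  B5 = {a, i}  B6 = {g, h}  B7 = {b, g}  B8 = {c, h}
Tree: B1–B2, B2–B3, B2–B4, B2–B5, B2–B6, B4–B7, B6–B8

Each bag holds 2 vertices, so the decomposition has width 1, which upper-bounds the treewidth. Any graph with an edge has treewidth ≥ 1, and G has the edge a–f. The upper and lower bounds meet at 1, so that is the treewidth.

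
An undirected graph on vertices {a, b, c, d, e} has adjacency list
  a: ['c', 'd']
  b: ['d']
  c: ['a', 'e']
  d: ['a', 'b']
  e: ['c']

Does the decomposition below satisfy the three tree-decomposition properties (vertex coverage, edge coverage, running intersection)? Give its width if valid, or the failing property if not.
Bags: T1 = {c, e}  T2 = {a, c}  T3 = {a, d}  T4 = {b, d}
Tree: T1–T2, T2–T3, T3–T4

Vertex coverage: the bags together contain {a, b, c, d, e}, the full vertex set. Edge coverage: each edge of G has both endpoints in at least one bag. Running intersection: for every vertex, the bags containing it form a connected subtree. All three properties hold, so this is a valid tree decomposition of width max|bag| − 1 = 1, and hence tw(G) ≤ 1.

Yes; width 1.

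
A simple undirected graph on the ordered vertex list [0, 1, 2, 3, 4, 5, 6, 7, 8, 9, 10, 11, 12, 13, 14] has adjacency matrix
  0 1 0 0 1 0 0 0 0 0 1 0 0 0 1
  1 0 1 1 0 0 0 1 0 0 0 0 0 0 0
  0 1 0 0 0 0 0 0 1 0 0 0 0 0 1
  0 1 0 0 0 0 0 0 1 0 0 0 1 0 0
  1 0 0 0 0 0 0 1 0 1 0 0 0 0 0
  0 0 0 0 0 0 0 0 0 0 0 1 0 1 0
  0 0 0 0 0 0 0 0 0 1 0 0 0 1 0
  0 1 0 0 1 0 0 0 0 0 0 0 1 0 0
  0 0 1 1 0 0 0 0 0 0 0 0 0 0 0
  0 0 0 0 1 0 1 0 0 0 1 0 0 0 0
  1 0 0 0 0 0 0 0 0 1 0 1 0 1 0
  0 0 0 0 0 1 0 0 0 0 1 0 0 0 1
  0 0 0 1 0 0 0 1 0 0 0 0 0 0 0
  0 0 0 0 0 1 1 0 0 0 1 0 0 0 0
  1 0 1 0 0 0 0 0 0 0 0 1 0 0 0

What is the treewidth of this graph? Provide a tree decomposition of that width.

Treewidth 3.
One optimal decomposition is:
Bags: B1 = {2, 3, 8, 12}  B2 = {1, 2, 3, 12}  B3 = {1, 2, 7, 12}  B4 = {1, 2, 7, 14}  B5 = {0, 1, 7, 14}  B6 = {0, 4, 7, 14}  B7 = {0, 4, 11, 14}  B8 = {0, 4, 10, 11}  B9 = {4, 9, 10, 11}  B10 = {5, 9, 10, 11}  B11 = {5, 9, 10, 13}  B12 = {5, 6, 9, 13}
Tree: B1–B2, B2–B3, B3–B4, B4–B5, B5–B6, B6–B7, B7–B8, B8–B9, B9–B10, B10–B11, B11–B12

The largest bag has 4 vertices, giving width 3; this decomposition certifies tw(G) ≤ 3. For the lower bound: the 4 vertex sets {3,8,12}, {2}, {1}, {0,4,7,14} are disjoint, each induces a connected subgraph, and every pair is joined by at least one edge of G. Contracting each set to a single vertex therefore yields K_{4} as a minor, and since treewidth is minor-monotone, tw(G) ≥ tw(K_{4}) = 3. The upper and lower bounds meet at 3, so that is the treewidth.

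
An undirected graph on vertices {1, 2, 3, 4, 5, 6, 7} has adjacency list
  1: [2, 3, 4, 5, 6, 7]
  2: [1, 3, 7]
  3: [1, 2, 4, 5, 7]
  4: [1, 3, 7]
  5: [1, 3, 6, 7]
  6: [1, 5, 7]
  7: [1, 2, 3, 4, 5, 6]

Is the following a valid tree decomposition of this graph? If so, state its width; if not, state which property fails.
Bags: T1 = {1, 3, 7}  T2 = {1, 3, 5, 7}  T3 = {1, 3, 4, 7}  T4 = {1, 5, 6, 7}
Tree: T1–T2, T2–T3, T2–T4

A tree decomposition must satisfy three properties: every vertex lies in some bag; for every edge, both endpoints lie together in some bag; and for every vertex, the bags containing it form a connected subtree. Here vertex 2 appears in no bag, so the decomposition is invalid.

No — vertex 2 appears in no bag.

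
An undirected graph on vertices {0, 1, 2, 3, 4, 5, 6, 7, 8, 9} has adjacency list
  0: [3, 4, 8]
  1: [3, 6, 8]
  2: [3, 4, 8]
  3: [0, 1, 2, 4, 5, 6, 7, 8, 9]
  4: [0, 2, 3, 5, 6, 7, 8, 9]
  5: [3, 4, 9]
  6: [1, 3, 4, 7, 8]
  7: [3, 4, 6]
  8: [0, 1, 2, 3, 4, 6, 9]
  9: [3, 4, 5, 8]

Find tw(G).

A width-3 tree decomposition is:
Bags: B1 = {3, 4, 6, 8}  B2 = {3, 4, 6, 7}  B3 = {3, 4, 8, 9}  B4 = {0, 3, 4, 8}  B5 = {1, 3, 6, 8}  B6 = {3, 4, 5, 9}  B7 = {2, 3, 4, 8}
Tree: B1–B2, B1–B3, B1–B4, B1–B5, B3–B6, B1–B7
Every bag has size at most 4, so the width is 4 − 1 = 3 and tw(G) ≤ 3. For the lower bound, the 4 vertices {1, 3, 6, 8} are pairwise adjacent, and any tree decomposition puts a clique entirely inside one bag — forcing width ≥ 3. Combining the bounds, tw(G) = 3.

3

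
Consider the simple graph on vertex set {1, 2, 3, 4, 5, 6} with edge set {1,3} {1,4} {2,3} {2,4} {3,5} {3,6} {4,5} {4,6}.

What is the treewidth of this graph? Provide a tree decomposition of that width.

The largest bag has 3 vertices, giving width 2; this decomposition certifies tw(G) ≤ 2. For the lower bound, G contains the cycle 1–4–5–3–1, so G is not a forest; only forests have treewidth ≤ 1, hence tw(G) ≥ 2. The upper and lower bounds meet at 2, so that is the treewidth.

Treewidth 2.
One such decomposition:
Bags: B1 = {1, 3, 4}  B2 = {3, 4, 5}  B3 = {2, 3, 4}  B4 = {3, 4, 6}
Tree: B1–B2, B2–B3, B3–B4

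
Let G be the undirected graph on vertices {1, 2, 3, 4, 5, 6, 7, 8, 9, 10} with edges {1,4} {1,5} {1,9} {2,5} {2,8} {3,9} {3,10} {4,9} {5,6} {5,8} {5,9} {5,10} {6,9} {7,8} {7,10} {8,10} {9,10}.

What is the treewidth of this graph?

2

A width-2 tree decomposition is:
Bags: B1 = {5, 8, 10}  B2 = {2, 5, 8}  B3 = {5, 9, 10}  B4 = {1, 5, 9}  B5 = {1, 4, 9}  B6 = {5, 6, 9}  B7 = {7, 8, 10}  B8 = {3, 9, 10}
Tree: B1–B2, B1–B3, B3–B4, B4–B5, B3–B6, B1–B7, B3–B8
The largest bag has 3 vertices, giving width 2; this decomposition certifies tw(G) ≤ 2. On the other hand G contains the 3-clique {3, 9, 10}. A clique must lie in a single bag of any decomposition, so no decomposition can have width below 2. Combining the bounds, tw(G) = 2.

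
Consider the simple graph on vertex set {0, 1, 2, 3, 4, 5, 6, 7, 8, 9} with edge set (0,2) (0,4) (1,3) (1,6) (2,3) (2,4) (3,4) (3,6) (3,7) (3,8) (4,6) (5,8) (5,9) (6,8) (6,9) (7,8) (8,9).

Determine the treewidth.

2

A width-2 tree decomposition is:
Bags: B1 = {3, 6, 8}  B2 = {6, 8, 9}  B3 = {1, 3, 6}  B4 = {5, 8, 9}  B5 = {3, 4, 6}  B6 = {3, 7, 8}  B7 = {2, 3, 4}  B8 = {0, 2, 4}
Tree: B1–B2, B1–B3, B2–B4, B1–B5, B1–B6, B5–B7, B7–B8
The largest bag has 3 vertices, giving width 2; this decomposition certifies tw(G) ≤ 2. Conversely, {0, 2, 4} is a clique of size 3, and the vertices of any clique must share a bag in every tree decomposition; so some bag has ≥ 3 vertices and tw(G) ≥ 2. Combining the bounds, tw(G) = 2.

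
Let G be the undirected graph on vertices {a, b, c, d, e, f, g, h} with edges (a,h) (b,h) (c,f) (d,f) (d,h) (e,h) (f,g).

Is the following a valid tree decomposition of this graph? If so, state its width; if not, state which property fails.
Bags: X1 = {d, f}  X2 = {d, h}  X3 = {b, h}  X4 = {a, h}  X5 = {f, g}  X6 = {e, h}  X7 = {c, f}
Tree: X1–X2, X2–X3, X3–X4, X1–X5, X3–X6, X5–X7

Yes; width 1.

Checking the three conditions: (i) the bags cover all of {a, b, c, d, e, f, g, h}; (ii) for each edge, some bag contains both endpoints; (iii) the bags containing any fixed vertex form a subtree. All hold, so the decomposition is valid with width 2 − 1 = 1.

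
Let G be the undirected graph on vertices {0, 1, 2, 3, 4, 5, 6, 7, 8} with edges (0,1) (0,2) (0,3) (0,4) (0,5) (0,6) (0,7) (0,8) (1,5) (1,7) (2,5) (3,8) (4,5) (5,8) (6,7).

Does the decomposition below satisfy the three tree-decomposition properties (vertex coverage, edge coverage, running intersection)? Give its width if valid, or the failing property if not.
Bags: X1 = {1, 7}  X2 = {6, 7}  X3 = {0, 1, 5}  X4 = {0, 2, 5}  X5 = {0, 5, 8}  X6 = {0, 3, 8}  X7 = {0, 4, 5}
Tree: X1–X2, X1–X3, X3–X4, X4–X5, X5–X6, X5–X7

A tree decomposition must satisfy three properties: every vertex lies in some bag; for every edge, both endpoints lie together in some bag; and for every vertex, the bags containing it form a connected subtree. Here edge (0,7) lies in no bag, so the decomposition is invalid.

No — edge (0,7) lies in no bag.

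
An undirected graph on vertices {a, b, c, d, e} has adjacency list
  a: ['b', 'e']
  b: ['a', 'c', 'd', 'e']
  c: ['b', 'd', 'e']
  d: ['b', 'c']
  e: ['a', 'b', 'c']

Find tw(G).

2

A width-2 tree decomposition is:
Bags: B1 = {b, c, e}  B2 = {b, c, d}  B3 = {a, b, e}
Tree: B1–B2, B1–B3
Each bag holds 3 vertices, so the decomposition has width 2, which upper-bounds the treewidth. On the other hand G contains the 3-clique {b, c, d}. A clique must lie in a single bag of any decomposition, so no decomposition can have width below 2. Therefore the treewidth is 2.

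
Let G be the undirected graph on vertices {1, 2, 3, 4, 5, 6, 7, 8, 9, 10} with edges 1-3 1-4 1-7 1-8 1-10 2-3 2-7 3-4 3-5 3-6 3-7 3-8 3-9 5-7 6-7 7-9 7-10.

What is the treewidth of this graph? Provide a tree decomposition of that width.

Treewidth 2.
One such decomposition:
Bags: B1 = {1, 3, 7}  B2 = {3, 7, 9}  B3 = {3, 6, 7}  B4 = {1, 3, 8}  B5 = {3, 5, 7}  B6 = {2, 3, 7}  B7 = {1, 7, 10}  B8 = {1, 3, 4}
Tree: B1–B2, B2–B3, B1–B4, B2–B5, B3–B6, B1–B7, B1–B8

The largest bag has 3 vertices, giving width 2; this decomposition certifies tw(G) ≤ 2. On the other hand G contains the 3-clique {1, 7, 10}. A clique must lie in a single bag of any decomposition, so no decomposition can have width below 2. The upper and lower bounds meet at 2, so that is the treewidth.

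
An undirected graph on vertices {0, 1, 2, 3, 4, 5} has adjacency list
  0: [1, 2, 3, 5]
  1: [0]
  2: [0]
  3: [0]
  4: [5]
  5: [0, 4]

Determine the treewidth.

A width-1 tree decomposition is:
Bags: B1 = {0, 5}  B2 = {0, 2}  B3 = {4, 5}  B4 = {0, 3}  B5 = {0, 1}
Tree: B1–B2, B1–B3, B2–B4, B2–B5
Each bag holds 2 vertices, so the decomposition has width 1, which upper-bounds the treewidth. G has an edge, so its treewidth is at least 1. Hence tw(G) = 1 exactly.

1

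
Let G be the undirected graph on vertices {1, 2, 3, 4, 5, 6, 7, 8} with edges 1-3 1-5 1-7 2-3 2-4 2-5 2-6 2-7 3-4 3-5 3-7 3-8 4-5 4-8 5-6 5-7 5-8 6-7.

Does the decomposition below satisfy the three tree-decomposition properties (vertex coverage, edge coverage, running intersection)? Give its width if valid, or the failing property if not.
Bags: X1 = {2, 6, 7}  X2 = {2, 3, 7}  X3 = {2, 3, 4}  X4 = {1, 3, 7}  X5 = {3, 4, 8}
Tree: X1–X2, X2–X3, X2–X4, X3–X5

A tree decomposition must satisfy three properties: every vertex lies in some bag; for every edge, both endpoints lie together in some bag; and for every vertex, the bags containing it form a connected subtree. Here vertex 5 appears in no bag, so the decomposition is invalid.

No — vertex 5 appears in no bag.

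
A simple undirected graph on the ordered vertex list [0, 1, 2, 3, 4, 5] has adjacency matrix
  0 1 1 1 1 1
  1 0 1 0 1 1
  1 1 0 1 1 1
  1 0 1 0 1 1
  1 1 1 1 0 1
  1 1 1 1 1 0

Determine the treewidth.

A width-4 tree decomposition is:
Bags: B1 = {0, 1, 2, 4, 5}  B2 = {0, 2, 3, 4, 5}
Tree: B1–B2
Every bag has size at most 5, so the width is 5 − 1 = 4 and tw(G) ≤ 4. For the lower bound, the 5 vertices {0, 1, 2, 4, 5} are pairwise adjacent, and any tree decomposition puts a clique entirely inside one bag — forcing width ≥ 4. Therefore the treewidth is 4.

4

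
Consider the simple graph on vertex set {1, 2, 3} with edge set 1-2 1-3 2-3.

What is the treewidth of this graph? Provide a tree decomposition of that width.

Treewidth 2.
One optimal decomposition is:
Bags: B1 = {1, 2, 3}
Tree: (single bag)

With just one bag of size 3, the width is 3 − 1 = 2, so tw(G) ≤ 2. On the other hand G contains the 3-clique {1, 2, 3}. A clique must lie in a single bag of any decomposition, so no decomposition can have width below 2. The upper and lower bounds meet at 2, so that is the treewidth.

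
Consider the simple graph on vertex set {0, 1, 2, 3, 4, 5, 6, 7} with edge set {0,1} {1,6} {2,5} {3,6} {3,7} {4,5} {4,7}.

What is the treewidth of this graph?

A width-1 tree decomposition is:
Bags: B1 = {0, 1}  B2 = {1, 6}  B3 = {3, 6}  B4 = {3, 7}  B5 = {4, 7}  B6 = {4, 5}  B7 = {2, 5}
Tree: B1–B2, B2–B3, B3–B4, B4–B5, B5–B6, B6–B7
Each bag holds 2 vertices, so the decomposition has width 1, which upper-bounds the treewidth. G has an edge, so its treewidth is at least 1. The upper and lower bounds meet at 1, so that is the treewidth.

1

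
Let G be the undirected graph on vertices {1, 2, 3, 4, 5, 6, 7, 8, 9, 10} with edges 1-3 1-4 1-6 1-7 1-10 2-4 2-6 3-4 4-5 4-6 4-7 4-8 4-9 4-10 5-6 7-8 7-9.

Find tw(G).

A width-2 tree decomposition is:
Bags: B1 = {1, 4, 6}  B2 = {1, 3, 4}  B3 = {4, 5, 6}  B4 = {1, 4, 10}  B5 = {1, 4, 7}  B6 = {2, 4, 6}  B7 = {4, 7, 9}  B8 = {4, 7, 8}
Tree: B1–B2, B1–B3, B1–B4, B1–B5, B1–B6, B5–B7, B7–B8
Each bag holds 3 vertices, so the decomposition has width 2, which upper-bounds the treewidth. Conversely, {1, 4, 10} is a clique of size 3, and the vertices of any clique must share a bag in every tree decomposition; so some bag has ≥ 3 vertices and tw(G) ≥ 2. Hence tw(G) = 2 exactly.

2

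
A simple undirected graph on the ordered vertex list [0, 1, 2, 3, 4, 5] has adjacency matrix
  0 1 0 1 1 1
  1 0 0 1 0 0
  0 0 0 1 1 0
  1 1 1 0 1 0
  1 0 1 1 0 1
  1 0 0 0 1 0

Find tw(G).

A width-2 tree decomposition is:
Bags: B1 = {0, 3, 4}  B2 = {0, 4, 5}  B3 = {2, 3, 4}  B4 = {0, 1, 3}
Tree: B1–B2, B1–B3, B1–B4
Every bag has size at most 3, so the width is 3 − 1 = 2 and tw(G) ≤ 2. On the other hand G contains the 3-clique {0, 1, 3}. A clique must lie in a single bag of any decomposition, so no decomposition can have width below 2. The upper and lower bounds meet at 2, so that is the treewidth.

2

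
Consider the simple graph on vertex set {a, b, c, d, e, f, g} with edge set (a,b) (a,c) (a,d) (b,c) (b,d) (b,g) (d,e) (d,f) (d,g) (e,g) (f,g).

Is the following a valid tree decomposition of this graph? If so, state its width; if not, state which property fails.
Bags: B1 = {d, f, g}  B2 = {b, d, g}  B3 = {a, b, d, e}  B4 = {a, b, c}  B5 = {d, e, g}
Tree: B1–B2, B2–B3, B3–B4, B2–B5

A tree decomposition must satisfy three properties: every vertex lies in some bag; for every edge, both endpoints lie together in some bag; and for every vertex, the bags containing it form a connected subtree. Here bags containing vertex e are not connected in the tree, so the decomposition is invalid.

No — bags containing vertex e are not connected in the tree.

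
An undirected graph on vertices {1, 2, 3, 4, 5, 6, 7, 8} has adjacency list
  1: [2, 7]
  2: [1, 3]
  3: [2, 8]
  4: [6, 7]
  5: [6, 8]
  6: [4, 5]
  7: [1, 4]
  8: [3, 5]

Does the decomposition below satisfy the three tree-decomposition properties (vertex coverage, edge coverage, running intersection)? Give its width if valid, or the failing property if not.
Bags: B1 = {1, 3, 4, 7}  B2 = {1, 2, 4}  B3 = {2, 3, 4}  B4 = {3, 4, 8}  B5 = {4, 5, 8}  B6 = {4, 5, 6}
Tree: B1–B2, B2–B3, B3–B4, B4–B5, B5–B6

A tree decomposition must satisfy three properties: every vertex lies in some bag; for every edge, both endpoints lie together in some bag; and for every vertex, the bags containing it form a connected subtree. Here bags containing vertex 3 are not connected in the tree, so the decomposition is invalid.

No — bags containing vertex 3 are not connected in the tree.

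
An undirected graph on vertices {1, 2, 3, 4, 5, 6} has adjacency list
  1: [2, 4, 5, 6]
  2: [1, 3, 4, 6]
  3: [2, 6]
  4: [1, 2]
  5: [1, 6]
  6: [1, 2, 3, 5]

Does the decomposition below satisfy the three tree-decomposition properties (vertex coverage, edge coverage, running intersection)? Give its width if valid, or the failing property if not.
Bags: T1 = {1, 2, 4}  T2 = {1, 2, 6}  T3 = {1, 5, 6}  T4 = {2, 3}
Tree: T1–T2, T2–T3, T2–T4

No — edge (6,3) lies in no bag.

A tree decomposition must satisfy three properties: every vertex lies in some bag; for every edge, both endpoints lie together in some bag; and for every vertex, the bags containing it form a connected subtree. Here edge (6,3) lies in no bag, so the decomposition is invalid.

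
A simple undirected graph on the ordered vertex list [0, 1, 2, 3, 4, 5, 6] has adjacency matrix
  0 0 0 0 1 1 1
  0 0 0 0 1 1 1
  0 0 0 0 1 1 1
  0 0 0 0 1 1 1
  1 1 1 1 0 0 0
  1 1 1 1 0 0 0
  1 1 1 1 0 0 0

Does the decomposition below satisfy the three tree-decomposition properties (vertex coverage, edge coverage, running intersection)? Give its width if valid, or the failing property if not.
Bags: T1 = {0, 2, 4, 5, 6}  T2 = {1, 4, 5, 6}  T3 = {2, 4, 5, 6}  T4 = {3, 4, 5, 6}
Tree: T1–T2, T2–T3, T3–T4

No — bags containing vertex 2 are not connected in the tree.

A tree decomposition must satisfy three properties: every vertex lies in some bag; for every edge, both endpoints lie together in some bag; and for every vertex, the bags containing it form a connected subtree. Here bags containing vertex 2 are not connected in the tree, so the decomposition is invalid.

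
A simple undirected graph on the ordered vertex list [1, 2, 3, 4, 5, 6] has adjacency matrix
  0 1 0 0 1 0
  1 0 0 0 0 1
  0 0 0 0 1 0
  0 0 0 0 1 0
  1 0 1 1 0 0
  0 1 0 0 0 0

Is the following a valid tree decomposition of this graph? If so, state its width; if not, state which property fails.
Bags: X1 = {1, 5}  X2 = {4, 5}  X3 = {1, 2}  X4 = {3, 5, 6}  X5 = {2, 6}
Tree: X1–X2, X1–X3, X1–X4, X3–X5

No — bags containing vertex 6 are not connected in the tree.

A tree decomposition must satisfy three properties: every vertex lies in some bag; for every edge, both endpoints lie together in some bag; and for every vertex, the bags containing it form a connected subtree. Here bags containing vertex 6 are not connected in the tree, so the decomposition is invalid.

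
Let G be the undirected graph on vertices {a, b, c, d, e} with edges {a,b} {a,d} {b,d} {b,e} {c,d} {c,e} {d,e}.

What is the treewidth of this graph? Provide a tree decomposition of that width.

Treewidth 2.
One such decomposition:
Bags: B1 = {b, d, e}  B2 = {a, b, d}  B3 = {c, d, e}
Tree: B1–B2, B1–B3

Every bag has size at most 3, so the width is 3 − 1 = 2 and tw(G) ≤ 2. For the lower bound, the 3 vertices {c, d, e} are pairwise adjacent, and any tree decomposition puts a clique entirely inside one bag — forcing width ≥ 2. Combining the bounds, tw(G) = 2.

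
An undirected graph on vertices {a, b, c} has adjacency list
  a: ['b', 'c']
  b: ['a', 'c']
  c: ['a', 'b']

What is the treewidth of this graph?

2

A width-2 tree decomposition is:
Bags: B1 = {a, b, c}
Tree: (single bag)
A single bag containing all 3 vertices is trivially a valid decomposition of width 2. Conversely, {a, b, c} is a clique of size 3, and the vertices of any clique must share a bag in every tree decomposition; so some bag has ≥ 3 vertices and tw(G) ≥ 2. Combining the bounds, tw(G) = 2.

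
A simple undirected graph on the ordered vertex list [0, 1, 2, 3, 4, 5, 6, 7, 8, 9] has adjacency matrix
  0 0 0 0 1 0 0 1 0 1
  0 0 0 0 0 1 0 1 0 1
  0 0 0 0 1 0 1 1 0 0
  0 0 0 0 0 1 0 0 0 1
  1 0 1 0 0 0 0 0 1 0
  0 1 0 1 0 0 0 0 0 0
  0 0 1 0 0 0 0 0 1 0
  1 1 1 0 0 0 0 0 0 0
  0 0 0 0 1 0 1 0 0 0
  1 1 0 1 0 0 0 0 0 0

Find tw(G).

A width-2 tree decomposition is:
Bags: B1 = {1, 3, 5}  B2 = {1, 3, 9}  B3 = {1, 7, 9}  B4 = {0, 7, 9}  B5 = {0, 2, 7}  B6 = {0, 2, 4}  B7 = {2, 4, 6}  B8 = {4, 6, 8}
Tree: B1–B2, B2–B3, B3–B4, B4–B5, B5–B6, B6–B7, B7–B8
The largest bag has 3 vertices, giving width 2; this decomposition certifies tw(G) ≤ 2. The edges 5–3–9–1–5 form a cycle, so G is not a tree and its treewidth is at least 2. Therefore the treewidth is 2.

2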